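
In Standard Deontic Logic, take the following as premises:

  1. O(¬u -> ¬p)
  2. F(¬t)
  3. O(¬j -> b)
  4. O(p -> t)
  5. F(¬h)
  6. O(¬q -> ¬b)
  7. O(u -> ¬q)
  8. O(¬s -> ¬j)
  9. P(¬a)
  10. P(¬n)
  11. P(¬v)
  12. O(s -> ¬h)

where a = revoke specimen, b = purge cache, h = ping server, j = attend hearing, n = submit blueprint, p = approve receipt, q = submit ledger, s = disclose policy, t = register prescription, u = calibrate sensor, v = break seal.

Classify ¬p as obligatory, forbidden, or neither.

Obligatory

Premise 5 is F(¬h), i.e. O(h).
Premise 12 is O(s -> ¬h); contrapositively O(h -> ¬s). Since O(h) holds, K gives O(¬s).
From O(¬s) and premise 8, O(¬s -> ¬j), we obtain O(¬j).
Premise 3 is O(¬j -> b); since O(¬j), deontic closure gives O(b).
Premise 6 is O(¬q -> ¬b); contrapositively O(b -> q). Since O(b) holds, K gives O(q).
The contrapositive of premise 7 (O(u -> ¬q)) is O(q -> ¬u), and O(q) is already established, so O(¬u).
With premise 1, O(¬u -> ¬p), the K-axiom yields O(¬p).
Premises 2, 4, 9, 10, 11 do not contribute to this derivation.
Hence ¬p is obligatory.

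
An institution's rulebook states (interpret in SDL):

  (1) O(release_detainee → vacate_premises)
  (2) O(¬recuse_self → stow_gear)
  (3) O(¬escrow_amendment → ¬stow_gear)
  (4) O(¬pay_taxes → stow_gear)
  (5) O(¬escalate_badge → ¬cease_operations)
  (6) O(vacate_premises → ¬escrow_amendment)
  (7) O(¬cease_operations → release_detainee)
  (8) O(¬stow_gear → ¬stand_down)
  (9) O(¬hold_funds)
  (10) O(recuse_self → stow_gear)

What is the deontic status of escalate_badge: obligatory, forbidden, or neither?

Obligatory

By case analysis on recuse_self: premise 10 gives O(recuse_self → stow_gear) and premise 2 gives O(¬recuse_self → stow_gear), so O(stow_gear) either way.
The contrapositive of premise 3 (O(¬escrow_amendment → ¬stow_gear)) is O(stow_gear → escrow_amendment), and O(stow_gear) is already established, so O(escrow_amendment).
Premise 6 is O(vacate_premises → ¬escrow_amendment); contrapositively O(escrow_amendment → ¬vacate_premises). Since O(escrow_amendment) holds, K gives O(¬vacate_premises).
Premise 1, O(release_detainee → vacate_premises), contraposes to O(¬vacate_premises → ¬release_detainee); with O(¬vacate_premises) we get O(¬release_detainee).
Premise 7, O(¬cease_operations → release_detainee), contraposes to O(¬release_detainee → cease_operations); with O(¬release_detainee) we get O(cease_operations).
The contrapositive of premise 5 (O(¬escalate_badge → ¬cease_operations)) is O(cease_operations → escalate_badge), and O(cease_operations) is already established, so O(escalate_badge).
Premises 4, 8, 9 do not contribute to this derivation.
Hence escalate_badge is obligatory.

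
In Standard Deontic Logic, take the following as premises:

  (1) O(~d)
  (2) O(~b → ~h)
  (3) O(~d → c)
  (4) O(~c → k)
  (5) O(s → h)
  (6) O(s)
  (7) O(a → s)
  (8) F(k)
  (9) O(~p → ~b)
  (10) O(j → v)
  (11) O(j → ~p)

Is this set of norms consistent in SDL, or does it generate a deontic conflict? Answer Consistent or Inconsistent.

Consistent

Premise 4 is O(~c → k), but O(~c) is not derivable from the premises, so it does not yield O(k).
So O(k) is not derivable, and the apparent clash with O(~k) does not arise.
A world satisfying every obligation exists (e.g. a=false, b=true, c=true, d=false, h=true, j=false, k=false, p=true, s=true, v=false); no atom is both obligatory and forbidden, so the set is consistent.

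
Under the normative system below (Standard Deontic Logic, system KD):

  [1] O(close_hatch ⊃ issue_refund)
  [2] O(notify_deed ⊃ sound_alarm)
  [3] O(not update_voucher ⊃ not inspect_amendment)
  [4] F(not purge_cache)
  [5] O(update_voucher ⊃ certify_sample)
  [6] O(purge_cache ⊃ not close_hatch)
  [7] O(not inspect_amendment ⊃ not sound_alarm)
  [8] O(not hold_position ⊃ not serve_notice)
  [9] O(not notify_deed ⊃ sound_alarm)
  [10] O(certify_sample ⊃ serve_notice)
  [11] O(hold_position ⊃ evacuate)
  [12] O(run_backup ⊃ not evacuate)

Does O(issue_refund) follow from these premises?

Premise 1 is O(close_hatch ⊃ issue_refund), but O(close_hatch) is not derivable from the premises, so it does not yield O(issue_refund).
No other premise forces O(issue_refund). An ideal world satisfying every premise can still have issue_refund false, so O(issue_refund) is not derivable.

No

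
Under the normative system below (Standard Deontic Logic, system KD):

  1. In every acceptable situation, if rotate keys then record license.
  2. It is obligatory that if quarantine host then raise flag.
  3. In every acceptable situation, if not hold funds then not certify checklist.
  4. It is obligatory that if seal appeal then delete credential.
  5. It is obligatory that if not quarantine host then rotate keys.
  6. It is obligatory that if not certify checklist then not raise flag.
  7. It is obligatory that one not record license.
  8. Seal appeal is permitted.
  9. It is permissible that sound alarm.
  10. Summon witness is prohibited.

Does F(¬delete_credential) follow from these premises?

No

Premise 4 is O(seal_appeal → delete_credential), but O(seal_appeal) is not derivable from the premises (the permission P(seal_appeal) asserts only ¬O(¬seal_appeal), not O(seal_appeal)), so it does not yield O(delete_credential).
No other premise forces O(delete_credential). An ideal world satisfying every premise can still have ¬delete_credential true, so F(¬delete_credential) is not derivable.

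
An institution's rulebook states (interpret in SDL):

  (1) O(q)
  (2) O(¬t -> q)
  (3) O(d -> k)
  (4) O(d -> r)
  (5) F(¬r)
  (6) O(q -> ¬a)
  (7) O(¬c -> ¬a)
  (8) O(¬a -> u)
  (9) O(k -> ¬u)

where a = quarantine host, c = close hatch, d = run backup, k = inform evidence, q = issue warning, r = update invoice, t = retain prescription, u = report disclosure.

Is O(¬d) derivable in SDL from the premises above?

Premise 1 states O(q) outright.
Premise 6 is O(q -> ¬a); since O(q), deontic closure gives O(¬a).
Premise 8 is O(¬a -> u); since O(¬a), deontic closure gives O(u).
The contrapositive of premise 9 (O(k -> ¬u)) is O(u -> ¬k), and O(u) is already established, so O(¬k).
The contrapositive of premise 3 (O(d -> k)) is O(¬k -> ¬d), and O(¬k) is already established, so O(¬d).
Premises 2, 4, 5, 7 do not contribute to this derivation.
So O(¬d) follows.

Yes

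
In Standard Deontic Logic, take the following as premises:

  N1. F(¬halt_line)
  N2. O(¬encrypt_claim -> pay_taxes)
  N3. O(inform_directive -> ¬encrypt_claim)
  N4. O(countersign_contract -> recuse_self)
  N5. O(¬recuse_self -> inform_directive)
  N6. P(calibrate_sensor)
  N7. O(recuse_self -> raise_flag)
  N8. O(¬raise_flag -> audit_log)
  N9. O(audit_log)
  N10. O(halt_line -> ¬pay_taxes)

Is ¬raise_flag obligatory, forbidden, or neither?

Forbidden

Premise 1, F(¬halt_line), is equivalent to O(halt_line).
Premise 10 is O(halt_line -> ¬pay_taxes); since O(halt_line), deontic closure gives O(¬pay_taxes).
The contrapositive of premise 2 (O(¬encrypt_claim -> pay_taxes)) is O(¬pay_taxes -> encrypt_claim), and O(¬pay_taxes) is already established, so O(encrypt_claim).
Premise 3, O(inform_directive -> ¬encrypt_claim), contraposes to O(encrypt_claim -> ¬inform_directive); with O(encrypt_claim) we get O(¬inform_directive).
Premise 5, O(¬recuse_self -> inform_directive), contraposes to O(¬inform_directive -> recuse_self); with O(¬inform_directive) we get O(recuse_self).
Premise 7 is O(recuse_self -> raise_flag); since O(recuse_self), deontic closure gives O(raise_flag).
Premises 4, 6, 8, 9 do not contribute to this derivation.
Thus O(raise_flag), which is F(¬raise_flag): ¬raise_flag is forbidden.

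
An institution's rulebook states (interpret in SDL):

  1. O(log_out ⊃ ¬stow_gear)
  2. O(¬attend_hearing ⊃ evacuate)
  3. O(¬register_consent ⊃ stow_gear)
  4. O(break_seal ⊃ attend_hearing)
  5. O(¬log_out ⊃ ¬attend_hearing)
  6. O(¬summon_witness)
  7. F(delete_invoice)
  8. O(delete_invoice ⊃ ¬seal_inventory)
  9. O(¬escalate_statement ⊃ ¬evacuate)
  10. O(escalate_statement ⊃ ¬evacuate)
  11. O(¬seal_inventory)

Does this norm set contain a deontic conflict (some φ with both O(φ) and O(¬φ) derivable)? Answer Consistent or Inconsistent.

Premise 8 is O(delete_invoice ⊃ ¬seal_inventory); even if O(¬seal_inventory) held, inferring O(delete_invoice) would be affirming the consequent — invalid.
So O(delete_invoice) is not derivable, and the apparent clash with O(¬delete_invoice) does not arise.
A world satisfying every obligation exists (e.g. attend_hearing=true, break_seal=false, delete_invoice=false, escalate_statement=false, evacuate=false, log_out=true, register_consent=true, seal_inventory=false, stow_gear=false, summon_witness=false); no atom is both obligatory and forbidden, so the set is consistent.

Consistent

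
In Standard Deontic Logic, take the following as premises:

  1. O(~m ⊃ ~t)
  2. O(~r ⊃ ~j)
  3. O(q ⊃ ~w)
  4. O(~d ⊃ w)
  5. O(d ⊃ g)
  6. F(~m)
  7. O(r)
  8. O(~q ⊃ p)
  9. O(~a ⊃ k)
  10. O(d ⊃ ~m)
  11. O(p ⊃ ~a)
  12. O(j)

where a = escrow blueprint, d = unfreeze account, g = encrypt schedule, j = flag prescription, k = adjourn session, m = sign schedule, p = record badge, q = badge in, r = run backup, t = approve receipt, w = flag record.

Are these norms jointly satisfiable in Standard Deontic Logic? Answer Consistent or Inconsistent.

Consistent

Premise 2 is O(~r ⊃ ~j), but O(~r) is not derivable from the premises, so it does not yield O(~j).
So O(~j) is not derivable, and the apparent clash with O(j) does not arise.
A world satisfying every obligation exists (e.g. a=false, d=false, g=false, j=true, k=true, m=true, p=true, q=false, r=true, t=false, w=true); no atom is both obligatory and forbidden, so the set is consistent.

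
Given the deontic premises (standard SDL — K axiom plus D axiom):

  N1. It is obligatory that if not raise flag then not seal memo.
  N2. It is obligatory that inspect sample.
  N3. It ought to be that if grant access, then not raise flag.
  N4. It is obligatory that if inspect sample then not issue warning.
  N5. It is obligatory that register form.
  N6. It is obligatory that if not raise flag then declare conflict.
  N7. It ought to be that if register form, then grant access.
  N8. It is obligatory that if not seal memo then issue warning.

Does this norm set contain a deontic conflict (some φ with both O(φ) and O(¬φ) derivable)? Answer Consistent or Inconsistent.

Premise 2 gives O(inspect_sample).
From O(inspect_sample) and premise 4, O(inspect_sample → ¬issue_warning), we obtain O(¬issue_warning).
Premise 8 is O(¬seal_memo → issue_warning); contrapositively O(¬issue_warning → seal_memo). Since O(¬issue_warning) holds, K gives O(seal_memo).
The contrapositive of premise 1 (O(¬raise_flag → ¬seal_memo)) is O(seal_memo → raise_flag), and O(seal_memo) is already established, so O(raise_flag).
Premise 3, O(grant_access → ¬raise_flag), contraposes to O(raise_flag → ¬grant_access); with O(raise_flag) we get O(¬grant_access).
Premise 7, O(register_form → grant_access), contraposes to O(¬grant_access → ¬register_form); with O(¬grant_access) we get O(¬register_form).
Yet premise 5 states O(register_form).
We now have both O(¬register_form) and O(register_form) — register_form is simultaneously obligatory and forbidden, violating the D-axiom.

Inconsistent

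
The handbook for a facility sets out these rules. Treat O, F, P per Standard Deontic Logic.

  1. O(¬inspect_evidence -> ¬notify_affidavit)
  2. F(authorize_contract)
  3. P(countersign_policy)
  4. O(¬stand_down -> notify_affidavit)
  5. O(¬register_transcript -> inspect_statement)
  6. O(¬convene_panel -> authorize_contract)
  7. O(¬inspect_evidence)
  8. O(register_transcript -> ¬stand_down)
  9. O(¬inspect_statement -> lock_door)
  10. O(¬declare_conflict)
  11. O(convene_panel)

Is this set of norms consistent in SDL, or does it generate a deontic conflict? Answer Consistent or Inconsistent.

Premise 6 is O(¬convene_panel -> authorize_contract), but O(¬convene_panel) is not derivable from the premises, so it does not yield O(authorize_contract).
So O(authorize_contract) is not derivable, and the apparent clash with O(¬authorize_contract) does not arise.
A world satisfying every obligation exists (e.g. authorize_contract=false, convene_panel=true, countersign_policy=false, declare_conflict=false, inspect_evidence=false, inspect_statement=true, lock_door=false, notify_affidavit=false, register_transcript=false, stand_down=true); no atom is both obligatory and forbidden, so the set is consistent.

Consistent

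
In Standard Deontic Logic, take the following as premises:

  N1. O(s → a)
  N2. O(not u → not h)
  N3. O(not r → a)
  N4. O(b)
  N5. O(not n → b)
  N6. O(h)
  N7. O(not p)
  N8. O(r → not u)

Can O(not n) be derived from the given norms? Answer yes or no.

Premise 5 is O(not n → b); even if O(b) held, inferring O(not n) would be affirming the consequent — invalid.
No other premise forces O(not n). An ideal world satisfying every premise can still have not n false, so O(not n) is not derivable.

No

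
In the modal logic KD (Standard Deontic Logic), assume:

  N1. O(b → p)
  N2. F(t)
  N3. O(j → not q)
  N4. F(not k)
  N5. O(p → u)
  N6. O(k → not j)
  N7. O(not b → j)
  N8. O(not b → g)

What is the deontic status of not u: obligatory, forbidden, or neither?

Premise 4, F(not k), is equivalent to O(k).
With premise 6, O(k → not j), the K-axiom yields O(not j).
Premise 7 is O(not b → j); contrapositively O(not j → b). Since O(not j) holds, K gives O(b).
With premise 1, O(b → p), the K-axiom yields O(p).
Premise 5 is O(p → u); since O(p), deontic closure gives O(u).
Premises 2, 3, 8 do not contribute to this derivation.
Thus O(u), which is F(not u): not u is forbidden.

Forbidden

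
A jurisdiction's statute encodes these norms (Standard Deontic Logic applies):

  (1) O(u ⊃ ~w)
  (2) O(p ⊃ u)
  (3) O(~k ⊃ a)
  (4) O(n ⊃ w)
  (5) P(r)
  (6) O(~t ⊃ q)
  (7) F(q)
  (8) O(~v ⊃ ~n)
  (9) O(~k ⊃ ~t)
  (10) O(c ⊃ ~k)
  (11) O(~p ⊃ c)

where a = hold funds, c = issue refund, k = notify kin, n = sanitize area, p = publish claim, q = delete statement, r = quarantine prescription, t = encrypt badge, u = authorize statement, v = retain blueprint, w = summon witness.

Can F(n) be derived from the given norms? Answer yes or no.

Premise 7, F(q), is equivalent to O(~q).
The contrapositive of premise 6 (O(~t ⊃ q)) is O(~q ⊃ t), and O(~q) is already established, so O(t).
Premise 9 is O(~k ⊃ ~t); contrapositively O(t ⊃ k). Since O(t) holds, K gives O(k).
The contrapositive of premise 10 (O(c ⊃ ~k)) is O(k ⊃ ~c), and O(k) is already established, so O(~c).
The contrapositive of premise 11 (O(~p ⊃ c)) is O(~c ⊃ p), and O(~c) is already established, so O(p).
Applying K to premise 2 (O(p ⊃ u)) and O(p) yields O(u).
Premise 1 is O(u ⊃ ~w); since O(u), deontic closure gives O(~w).
The contrapositive of premise 4 (O(n ⊃ w)) is O(~w ⊃ ~n), and O(~w) is already established, so O(~n).
Premises 3, 5, 8 do not contribute to this derivation.
So O(~n) holds, i.e. F(n). The claim follows.

Yes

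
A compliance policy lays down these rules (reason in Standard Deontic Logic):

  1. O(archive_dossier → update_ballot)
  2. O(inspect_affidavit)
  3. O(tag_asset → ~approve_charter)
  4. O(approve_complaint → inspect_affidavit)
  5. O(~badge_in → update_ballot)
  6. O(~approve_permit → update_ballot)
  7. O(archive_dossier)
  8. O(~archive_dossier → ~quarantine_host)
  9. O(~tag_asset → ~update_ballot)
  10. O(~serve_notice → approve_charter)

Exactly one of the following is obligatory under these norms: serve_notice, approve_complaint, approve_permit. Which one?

From premise 7 we have O(archive_dossier).
Premise 1 is O(archive_dossier → update_ballot); since O(archive_dossier), deontic closure gives O(update_ballot).
The contrapositive of premise 9 (O(~tag_asset → ~update_ballot)) is O(update_ballot → tag_asset), and O(update_ballot) is already established, so O(tag_asset).
Premise 3 is O(tag_asset → ~approve_charter); since O(tag_asset), deontic closure gives O(~approve_charter).
Premise 10 is O(~serve_notice → approve_charter); contrapositively O(~approve_charter → serve_notice). Since O(~approve_charter) holds, K gives O(serve_notice).
So O(serve_notice) holds — serve_notice is obligatory. None of the other listed options is made obligatory by any chain of premises.

serve_notice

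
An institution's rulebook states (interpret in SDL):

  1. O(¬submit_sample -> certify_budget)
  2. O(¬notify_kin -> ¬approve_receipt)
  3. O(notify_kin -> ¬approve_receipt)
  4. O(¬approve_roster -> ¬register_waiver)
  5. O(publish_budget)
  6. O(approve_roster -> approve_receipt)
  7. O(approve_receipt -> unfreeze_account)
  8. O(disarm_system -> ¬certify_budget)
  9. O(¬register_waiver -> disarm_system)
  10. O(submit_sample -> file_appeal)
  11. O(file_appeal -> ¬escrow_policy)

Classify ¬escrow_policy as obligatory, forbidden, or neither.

By case analysis on notify_kin: premise 3 gives O(notify_kin -> ¬approve_receipt) and premise 2 gives O(¬notify_kin -> ¬approve_receipt), so O(¬approve_receipt) either way.
The contrapositive of premise 6 (O(approve_roster -> approve_receipt)) is O(¬approve_receipt -> ¬approve_roster), and O(¬approve_receipt) is already established, so O(¬approve_roster).
From O(¬approve_roster) and premise 4, O(¬approve_roster -> ¬register_waiver), we obtain O(¬register_waiver).
With premise 9, O(¬register_waiver -> disarm_system), the K-axiom yields O(disarm_system).
Premise 8 is O(disarm_system -> ¬certify_budget); since O(disarm_system), deontic closure gives O(¬certify_budget).
The contrapositive of premise 1 (O(¬submit_sample -> certify_budget)) is O(¬certify_budget -> submit_sample), and O(¬certify_budget) is already established, so O(submit_sample).
With premise 10, O(submit_sample -> file_appeal), the K-axiom yields O(file_appeal).
From O(file_appeal) and premise 11, O(file_appeal -> ¬escrow_policy), we obtain O(¬escrow_policy).
Premises 5, 7 do not contribute to this derivation.
Hence ¬escrow_policy is obligatory.

Obligatory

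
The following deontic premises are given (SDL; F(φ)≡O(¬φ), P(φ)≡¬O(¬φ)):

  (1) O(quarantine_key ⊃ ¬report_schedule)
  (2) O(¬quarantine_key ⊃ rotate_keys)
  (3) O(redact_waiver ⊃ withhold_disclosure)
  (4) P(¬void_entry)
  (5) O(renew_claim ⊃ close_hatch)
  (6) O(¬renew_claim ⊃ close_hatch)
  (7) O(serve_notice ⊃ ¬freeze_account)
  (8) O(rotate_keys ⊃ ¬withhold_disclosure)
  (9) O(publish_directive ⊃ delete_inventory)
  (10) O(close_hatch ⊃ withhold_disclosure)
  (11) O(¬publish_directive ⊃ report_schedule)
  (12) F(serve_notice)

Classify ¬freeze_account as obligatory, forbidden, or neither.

Neither

Premise 7 is O(serve_notice ⊃ ¬freeze_account), but O(serve_notice) is not derivable from the premises, so it does not yield O(¬freeze_account).
No premise or chain of K-axiom applications forces O(¬freeze_account), and none forces O(freeze_account). So ¬freeze_account is neither obligatory nor forbidden under these norms.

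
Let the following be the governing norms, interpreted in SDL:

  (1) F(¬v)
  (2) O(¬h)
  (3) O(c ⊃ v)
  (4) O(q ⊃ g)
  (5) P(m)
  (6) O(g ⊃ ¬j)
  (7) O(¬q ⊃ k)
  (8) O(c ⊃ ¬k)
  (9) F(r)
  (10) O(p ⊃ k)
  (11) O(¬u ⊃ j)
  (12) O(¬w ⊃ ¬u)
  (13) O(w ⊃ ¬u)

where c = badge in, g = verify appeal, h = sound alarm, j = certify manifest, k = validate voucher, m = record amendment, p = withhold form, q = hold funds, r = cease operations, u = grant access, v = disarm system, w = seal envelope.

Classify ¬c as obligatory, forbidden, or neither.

By case analysis on ¬w: premise 12 gives O(¬w ⊃ ¬u) and premise 13 gives O(w ⊃ ¬u), so O(¬u) either way.
From O(¬u) and premise 11, O(¬u ⊃ j), we obtain O(j).
Premise 6 is O(g ⊃ ¬j); contrapositively O(j ⊃ ¬g). Since O(j) holds, K gives O(¬g).
Premise 4, O(q ⊃ g), contraposes to O(¬g ⊃ ¬q); with O(¬g) we get O(¬q).
Applying K to premise 7 (O(¬q ⊃ k)) and O(¬q) yields O(k).
Premise 8, O(c ⊃ ¬k), contraposes to O(k ⊃ ¬c); with O(k) we get O(¬c).
Premises 1, 2, 3, 5, 9, 10 do not contribute to this derivation.
Hence ¬c is obligatory.

Obligatory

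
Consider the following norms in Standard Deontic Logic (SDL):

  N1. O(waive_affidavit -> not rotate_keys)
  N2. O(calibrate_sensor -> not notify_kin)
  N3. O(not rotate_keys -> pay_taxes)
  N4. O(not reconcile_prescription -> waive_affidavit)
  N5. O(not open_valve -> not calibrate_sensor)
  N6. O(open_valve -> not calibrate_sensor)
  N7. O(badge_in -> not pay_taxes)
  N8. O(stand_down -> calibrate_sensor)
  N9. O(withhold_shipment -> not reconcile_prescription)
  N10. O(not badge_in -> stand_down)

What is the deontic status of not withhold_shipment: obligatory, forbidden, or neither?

Obligatory

By case analysis on open_valve: premise 6 gives O(open_valve -> not calibrate_sensor) and premise 5 gives O(not open_valve -> not calibrate_sensor), so O(not calibrate_sensor) either way.
Premise 8, O(stand_down -> calibrate_sensor), contraposes to O(not calibrate_sensor -> not stand_down); with O(not calibrate_sensor) we get O(not stand_down).
Premise 10 is O(not badge_in -> stand_down); contrapositively O(not stand_down -> badge_in). Since O(not stand_down) holds, K gives O(badge_in).
With premise 7, O(badge_in -> not pay_taxes), the K-axiom yields O(not pay_taxes).
Premise 3 is O(not rotate_keys -> pay_taxes); contrapositively O(not pay_taxes -> rotate_keys). Since O(not pay_taxes) holds, K gives O(rotate_keys).
Premise 1 is O(waive_affidavit -> not rotate_keys); contrapositively O(rotate_keys -> not waive_affidavit). Since O(rotate_keys) holds, K gives O(not waive_affidavit).
Premise 4 is O(not reconcile_prescription -> waive_affidavit); contrapositively O(not waive_affidavit -> reconcile_prescription). Since O(not waive_affidavit) holds, K gives O(reconcile_prescription).
Premise 9 is O(withhold_shipment -> not reconcile_prescription); contrapositively O(reconcile_prescription -> not withhold_shipment). Since O(reconcile_prescription) holds, K gives O(not withhold_shipment).
Premise 2 does not contribute to this derivation.
Hence not withhold_shipment is obligatory.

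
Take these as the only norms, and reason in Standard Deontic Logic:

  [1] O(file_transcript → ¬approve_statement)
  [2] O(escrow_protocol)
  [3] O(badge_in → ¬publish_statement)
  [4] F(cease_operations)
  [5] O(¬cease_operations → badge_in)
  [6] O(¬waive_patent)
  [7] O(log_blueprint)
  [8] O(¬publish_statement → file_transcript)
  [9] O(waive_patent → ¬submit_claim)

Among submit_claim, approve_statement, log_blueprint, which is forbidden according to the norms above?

F(cease_operations) at premise 4 means O(¬cease_operations).
With premise 5, O(¬cease_operations → badge_in), the K-axiom yields O(badge_in).
With premise 3, O(badge_in → ¬publish_statement), the K-axiom yields O(¬publish_statement).
Premise 8 is O(¬publish_statement → file_transcript); since O(¬publish_statement), deontic closure gives O(file_transcript).
Applying K to premise 1 (O(file_transcript → ¬approve_statement)) and O(file_transcript) yields O(¬approve_statement).
So O(¬approve_statement) holds, i.e. approve_statement is forbidden. None of the other listed options is forbidden under the premises.

approve_statement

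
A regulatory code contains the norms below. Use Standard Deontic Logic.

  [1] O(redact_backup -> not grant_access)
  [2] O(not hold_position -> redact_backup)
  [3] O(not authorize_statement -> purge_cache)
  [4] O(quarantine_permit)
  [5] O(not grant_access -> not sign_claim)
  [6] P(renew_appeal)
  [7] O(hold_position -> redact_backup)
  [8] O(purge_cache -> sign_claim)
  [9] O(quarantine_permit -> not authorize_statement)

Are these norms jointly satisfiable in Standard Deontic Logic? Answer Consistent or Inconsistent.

Inconsistent

Premises 7 and 2 cover both cases: O(hold_position -> redact_backup) and O(not hold_position -> redact_backup). Since hold_position ∨ not hold_position is a tautology, O(redact_backup) follows.
From O(redact_backup) and premise 1, O(redact_backup -> not grant_access), we obtain O(not grant_access).
From O(not grant_access) and premise 5, O(not grant_access -> not sign_claim), we obtain O(not sign_claim).
Premise 8, O(purge_cache -> sign_claim), contraposes to O(not sign_claim -> not purge_cache); with O(not sign_claim) we get O(not purge_cache).
The contrapositive of premise 3 (O(not authorize_statement -> purge_cache)) is O(not purge_cache -> authorize_statement), and O(not purge_cache) is already established, so O(authorize_statement).
The contrapositive of premise 9 (O(quarantine_permit -> not authorize_statement)) is O(authorize_statement -> not quarantine_permit), and O(authorize_statement) is already established, so O(not quarantine_permit).
Yet premise 4 states O(quarantine_permit).
We now have both O(not quarantine_permit) and O(quarantine_permit) — quarantine_permit is simultaneously obligatory and forbidden, violating the D-axiom.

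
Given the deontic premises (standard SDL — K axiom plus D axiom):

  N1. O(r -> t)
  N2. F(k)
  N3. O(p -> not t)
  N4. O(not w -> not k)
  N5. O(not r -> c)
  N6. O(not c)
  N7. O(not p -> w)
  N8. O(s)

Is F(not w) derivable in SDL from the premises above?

Premise 6 gives O(not c).
The contrapositive of premise 5 (O(not r -> c)) is O(not c -> r), and O(not c) is already established, so O(r).
With premise 1, O(r -> t), the K-axiom yields O(t).
Premise 3, O(p -> not t), contraposes to O(t -> not p); with O(t) we get O(not p).
Premise 7 is O(not p -> w); since O(not p), deontic closure gives O(w).
Premises 2, 4, 8 do not contribute to this derivation.
So O(w) holds, i.e. F(not w). The claim follows.

Yes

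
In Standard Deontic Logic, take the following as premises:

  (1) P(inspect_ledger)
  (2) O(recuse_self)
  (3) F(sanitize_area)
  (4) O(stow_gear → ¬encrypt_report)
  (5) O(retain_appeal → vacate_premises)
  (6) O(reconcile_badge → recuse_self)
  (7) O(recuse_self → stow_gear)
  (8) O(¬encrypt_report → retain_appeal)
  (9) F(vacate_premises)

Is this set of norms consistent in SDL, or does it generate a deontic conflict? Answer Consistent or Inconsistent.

Inconsistent

From premise 2 we have O(recuse_self).
From O(recuse_self) and premise 7, O(recuse_self → stow_gear), we obtain O(stow_gear).
Applying K to premise 4 (O(stow_gear → ¬encrypt_report)) and O(stow_gear) yields O(¬encrypt_report).
From O(¬encrypt_report) and premise 8, O(¬encrypt_report → retain_appeal), we obtain O(retain_appeal).
With premise 5, O(retain_appeal → vacate_premises), the K-axiom yields O(vacate_premises).
But premise 9, F(vacate_premises), means O(¬vacate_premises).
We now have both O(vacate_premises) and O(¬vacate_premises) — vacate_premises is simultaneously obligatory and forbidden, violating the D-axiom.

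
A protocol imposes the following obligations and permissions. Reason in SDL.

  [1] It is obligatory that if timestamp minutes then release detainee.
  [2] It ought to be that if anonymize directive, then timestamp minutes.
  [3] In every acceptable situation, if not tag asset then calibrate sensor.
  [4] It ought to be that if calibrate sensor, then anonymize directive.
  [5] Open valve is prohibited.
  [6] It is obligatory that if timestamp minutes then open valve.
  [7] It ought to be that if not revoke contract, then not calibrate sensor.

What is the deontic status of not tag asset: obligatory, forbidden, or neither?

Forbidden

Premise 5, F(open_valve), is equivalent to O(¬open_valve).
Premise 6 is O(timestamp_minutes → open_valve); contrapositively O(¬open_valve → ¬timestamp_minutes). Since O(¬open_valve) holds, K gives O(¬timestamp_minutes).
The contrapositive of premise 2 (O(anonymize_directive → timestamp_minutes)) is O(¬timestamp_minutes → ¬anonymize_directive), and O(¬timestamp_minutes) is already established, so O(¬anonymize_directive).
The contrapositive of premise 4 (O(calibrate_sensor → anonymize_directive)) is O(¬anonymize_directive → ¬calibrate_sensor), and O(¬anonymize_directive) is already established, so O(¬calibrate_sensor).
The contrapositive of premise 3 (O(¬tag_asset → calibrate_sensor)) is O(¬calibrate_sensor → tag_asset), and O(¬calibrate_sensor) is already established, so O(tag_asset).
Premises 1, 7 do not contribute to this derivation.
Thus O(tag_asset), which is F(¬tag_asset): ¬tag_asset is forbidden.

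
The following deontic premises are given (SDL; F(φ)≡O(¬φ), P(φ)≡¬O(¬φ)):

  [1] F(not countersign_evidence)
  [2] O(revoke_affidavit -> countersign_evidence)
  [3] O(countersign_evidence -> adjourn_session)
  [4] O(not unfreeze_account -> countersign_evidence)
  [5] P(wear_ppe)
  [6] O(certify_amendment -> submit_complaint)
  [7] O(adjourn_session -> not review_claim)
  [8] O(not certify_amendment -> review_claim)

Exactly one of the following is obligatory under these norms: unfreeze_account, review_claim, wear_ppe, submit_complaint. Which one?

Premise 1 is F(not countersign_evidence), i.e. O(countersign_evidence).
Applying K to premise 3 (O(countersign_evidence -> adjourn_session)) and O(countersign_evidence) yields O(adjourn_session).
Premise 7 is O(adjourn_session -> not review_claim); since O(adjourn_session), deontic closure gives O(not review_claim).
The contrapositive of premise 8 (O(not certify_amendment -> review_claim)) is O(not review_claim -> certify_amendment), and O(not review_claim) is already established, so O(certify_amendment).
Premise 6 is O(certify_amendment -> submit_complaint); since O(certify_amendment), deontic closure gives O(submit_complaint).
So O(submit_complaint) holds — submit_complaint is obligatory. None of the other listed options is made obligatory by any chain of premises.

submit_complaint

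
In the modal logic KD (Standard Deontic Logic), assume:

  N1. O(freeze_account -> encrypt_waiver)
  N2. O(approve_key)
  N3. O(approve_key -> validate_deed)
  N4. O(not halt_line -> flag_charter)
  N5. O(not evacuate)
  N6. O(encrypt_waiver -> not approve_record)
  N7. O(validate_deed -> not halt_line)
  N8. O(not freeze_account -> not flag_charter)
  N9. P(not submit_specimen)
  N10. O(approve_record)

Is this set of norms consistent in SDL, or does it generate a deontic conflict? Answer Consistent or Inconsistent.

Inconsistent

Premise 10 gives O(approve_record).
Premise 6, O(encrypt_waiver -> not approve_record), contraposes to O(approve_record -> not encrypt_waiver); with O(approve_record) we get O(not encrypt_waiver).
The contrapositive of premise 1 (O(freeze_account -> encrypt_waiver)) is O(not encrypt_waiver -> not freeze_account), and O(not encrypt_waiver) is already established, so O(not freeze_account).
With premise 8, O(not freeze_account -> not flag_charter), the K-axiom yields O(not flag_charter).
Premise 4 is O(not halt_line -> flag_charter); contrapositively O(not flag_charter -> halt_line). Since O(not flag_charter) holds, K gives O(halt_line).
The contrapositive of premise 7 (O(validate_deed -> not halt_line)) is O(halt_line -> not validate_deed), and O(halt_line) is already established, so O(not validate_deed).
Premise 3, O(approve_key -> validate_deed), contraposes to O(not validate_deed -> not approve_key); with O(not validate_deed) we get O(not approve_key).
But premise 2 directly asserts O(approve_key).
We now have both O(not approve_key) and O(approve_key) — approve_key is simultaneously obligatory and forbidden, violating the D-axiom.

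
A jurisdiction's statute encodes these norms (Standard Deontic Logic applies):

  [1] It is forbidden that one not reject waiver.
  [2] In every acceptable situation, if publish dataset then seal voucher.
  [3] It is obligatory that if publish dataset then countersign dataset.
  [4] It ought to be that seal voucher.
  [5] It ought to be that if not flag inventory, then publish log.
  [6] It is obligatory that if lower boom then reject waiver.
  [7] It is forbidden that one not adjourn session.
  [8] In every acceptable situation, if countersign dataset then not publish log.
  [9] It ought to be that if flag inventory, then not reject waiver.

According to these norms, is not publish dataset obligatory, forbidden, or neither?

Premise 1, F(¬reject_waiver), is equivalent to O(reject_waiver).
The contrapositive of premise 9 (O(flag_inventory → ¬reject_waiver)) is O(reject_waiver → ¬flag_inventory), and O(reject_waiver) is already established, so O(¬flag_inventory).
From O(¬flag_inventory) and premise 5, O(¬flag_inventory → publish_log), we obtain O(publish_log).
Premise 8 is O(countersign_dataset → ¬publish_log); contrapositively O(publish_log → ¬countersign_dataset). Since O(publish_log) holds, K gives O(¬countersign_dataset).
Premise 3, O(publish_dataset → countersign_dataset), contraposes to O(¬countersign_dataset → ¬publish_dataset); with O(¬countersign_dataset) we get O(¬publish_dataset).
Premises 2, 4, 6, 7 do not contribute to this derivation.
Hence ¬publish_dataset is obligatory.

Obligatory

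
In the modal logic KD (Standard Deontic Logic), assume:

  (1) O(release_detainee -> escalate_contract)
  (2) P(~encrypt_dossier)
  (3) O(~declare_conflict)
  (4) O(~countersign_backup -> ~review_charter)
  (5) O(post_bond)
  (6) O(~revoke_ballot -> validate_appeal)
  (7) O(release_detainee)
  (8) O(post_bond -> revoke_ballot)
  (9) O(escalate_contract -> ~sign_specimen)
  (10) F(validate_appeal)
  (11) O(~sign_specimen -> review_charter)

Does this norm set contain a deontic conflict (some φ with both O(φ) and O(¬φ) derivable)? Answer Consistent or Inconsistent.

Consistent

Premise 6 is O(~revoke_ballot -> validate_appeal), but O(~revoke_ballot) is not derivable from the premises, so it does not yield O(validate_appeal).
So O(validate_appeal) is not derivable, and the apparent clash with O(~validate_appeal) does not arise.
A world satisfying every obligation exists (e.g. countersign_backup=true, declare_conflict=false, encrypt_dossier=false, escalate_contract=true, post_bond=true, release_detainee=true, review_charter=true, revoke_ballot=true, sign_specimen=false, validate_appeal=false); no atom is both obligatory and forbidden, so the set is consistent.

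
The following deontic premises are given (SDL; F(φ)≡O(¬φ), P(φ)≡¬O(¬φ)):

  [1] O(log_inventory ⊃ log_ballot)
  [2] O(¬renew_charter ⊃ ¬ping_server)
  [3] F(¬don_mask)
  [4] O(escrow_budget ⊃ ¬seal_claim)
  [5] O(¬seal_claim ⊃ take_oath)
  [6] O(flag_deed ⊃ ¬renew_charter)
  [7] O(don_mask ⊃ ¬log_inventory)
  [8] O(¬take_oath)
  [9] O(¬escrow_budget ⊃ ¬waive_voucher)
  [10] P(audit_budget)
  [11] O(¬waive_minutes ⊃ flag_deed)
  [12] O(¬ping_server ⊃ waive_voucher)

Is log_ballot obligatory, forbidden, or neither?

Neither

Premise 1 is O(log_inventory ⊃ log_ballot), but O(log_inventory) is not derivable from the premises, so it does not yield O(log_ballot).
No premise or chain of K-axiom applications forces O(log_ballot), and none forces O(¬log_ballot). So log_ballot is neither obligatory nor forbidden under these norms.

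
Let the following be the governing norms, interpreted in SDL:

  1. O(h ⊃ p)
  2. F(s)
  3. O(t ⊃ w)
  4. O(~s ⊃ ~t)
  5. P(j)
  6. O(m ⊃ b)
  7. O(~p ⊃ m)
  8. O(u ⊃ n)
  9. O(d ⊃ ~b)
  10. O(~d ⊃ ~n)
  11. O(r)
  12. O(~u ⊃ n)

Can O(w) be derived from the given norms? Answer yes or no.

No

Premise 3 is O(t ⊃ w), but O(t) is not derivable from the premises, so it does not yield O(w).
No other premise forces O(w). An ideal world satisfying every premise can still have w false, so O(w) is not derivable.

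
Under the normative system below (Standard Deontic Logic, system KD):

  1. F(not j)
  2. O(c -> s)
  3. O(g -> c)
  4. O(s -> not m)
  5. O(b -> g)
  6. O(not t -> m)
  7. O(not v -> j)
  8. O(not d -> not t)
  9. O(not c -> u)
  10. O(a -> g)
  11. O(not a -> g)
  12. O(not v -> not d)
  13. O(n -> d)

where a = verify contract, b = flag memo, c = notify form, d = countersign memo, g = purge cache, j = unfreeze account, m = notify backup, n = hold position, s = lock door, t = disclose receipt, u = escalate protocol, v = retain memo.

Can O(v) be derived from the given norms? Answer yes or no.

Premises 10 and 11 cover both cases: O(a -> g) and O(not a -> g). Since a ∨ not a is a tautology, O(g) follows.
Premise 3 is O(g -> c); since O(g), deontic closure gives O(c).
With premise 2, O(c -> s), the K-axiom yields O(s).
Premise 4 is O(s -> not m); since O(s), deontic closure gives O(not m).
Premise 6, O(not t -> m), contraposes to O(not m -> t); with O(not m) we get O(t).
Premise 8 is O(not d -> not t); contrapositively O(t -> d). Since O(t) holds, K gives O(d).
The contrapositive of premise 12 (O(not v -> not d)) is O(d -> v), and O(d) is already established, so O(v).
Premises 1, 5, 7, 9, 13 do not contribute to this derivation.
So O(v) follows.

Yes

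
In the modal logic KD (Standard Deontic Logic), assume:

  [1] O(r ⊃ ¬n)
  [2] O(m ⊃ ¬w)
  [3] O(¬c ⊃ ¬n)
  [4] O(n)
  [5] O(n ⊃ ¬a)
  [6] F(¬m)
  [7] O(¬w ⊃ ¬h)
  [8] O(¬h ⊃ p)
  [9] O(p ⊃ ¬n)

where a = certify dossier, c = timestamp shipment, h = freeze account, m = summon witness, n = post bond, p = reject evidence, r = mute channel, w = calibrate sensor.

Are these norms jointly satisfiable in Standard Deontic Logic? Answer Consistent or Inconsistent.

Inconsistent

Premise 6 is F(¬m), i.e. O(m).
Applying K to premise 2 (O(m ⊃ ¬w)) and O(m) yields O(¬w).
Applying K to premise 7 (O(¬w ⊃ ¬h)) and O(¬w) yields O(¬h).
With premise 8, O(¬h ⊃ p), the K-axiom yields O(p).
With premise 9, O(p ⊃ ¬n), the K-axiom yields O(¬n).
Yet premise 4 states O(n).
We now have both O(¬n) and O(n) — n is simultaneously obligatory and forbidden, violating the D-axiom.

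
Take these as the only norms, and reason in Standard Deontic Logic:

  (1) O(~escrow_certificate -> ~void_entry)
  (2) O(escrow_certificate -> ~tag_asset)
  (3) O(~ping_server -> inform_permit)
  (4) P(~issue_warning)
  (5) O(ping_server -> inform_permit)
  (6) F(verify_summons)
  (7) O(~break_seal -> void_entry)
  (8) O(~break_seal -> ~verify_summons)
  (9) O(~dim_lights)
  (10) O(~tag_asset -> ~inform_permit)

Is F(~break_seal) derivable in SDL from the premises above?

Yes

Premises 3 and 5 are O(~ping_server -> inform_permit) and O(ping_server -> inform_permit); every ideal world satisfies ~ping_server or ping_server, so in either case inform_permit holds — hence O(inform_permit).
Premise 10 is O(~tag_asset -> ~inform_permit); contrapositively O(inform_permit -> tag_asset). Since O(inform_permit) holds, K gives O(tag_asset).
Premise 2, O(escrow_certificate -> ~tag_asset), contraposes to O(tag_asset -> ~escrow_certificate); with O(tag_asset) we get O(~escrow_certificate).
From O(~escrow_certificate) and premise 1, O(~escrow_certificate -> ~void_entry), we obtain O(~void_entry).
Premise 7, O(~break_seal -> void_entry), contraposes to O(~void_entry -> break_seal); with O(~void_entry) we get O(break_seal).
Premises 4, 6, 8, 9 do not contribute to this derivation.
So O(break_seal) holds, i.e. F(~break_seal). The claim follows.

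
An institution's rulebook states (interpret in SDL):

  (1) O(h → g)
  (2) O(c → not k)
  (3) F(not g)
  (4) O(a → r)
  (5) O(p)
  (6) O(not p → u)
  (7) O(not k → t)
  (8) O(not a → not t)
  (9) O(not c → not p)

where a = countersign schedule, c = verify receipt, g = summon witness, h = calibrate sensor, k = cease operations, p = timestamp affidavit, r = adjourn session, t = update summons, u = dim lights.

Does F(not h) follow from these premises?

No

Premise 1 is O(h → g); even if O(g) held, inferring O(h) would be affirming the consequent — invalid.
No other premise forces O(h). An ideal world satisfying every premise can still have not h true, so F(not h) is not derivable.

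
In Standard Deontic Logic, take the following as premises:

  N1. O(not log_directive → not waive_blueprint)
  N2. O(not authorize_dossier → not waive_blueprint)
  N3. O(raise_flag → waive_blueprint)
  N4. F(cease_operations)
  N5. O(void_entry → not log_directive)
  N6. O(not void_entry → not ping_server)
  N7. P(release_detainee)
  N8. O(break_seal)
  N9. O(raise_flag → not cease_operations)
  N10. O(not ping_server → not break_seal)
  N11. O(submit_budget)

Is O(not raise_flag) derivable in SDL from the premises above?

Yes

Premise 8 states O(break_seal) outright.
The contrapositive of premise 10 (O(not ping_server → not break_seal)) is O(break_seal → ping_server), and O(break_seal) is already established, so O(ping_server).
The contrapositive of premise 6 (O(not void_entry → not ping_server)) is O(ping_server → void_entry), and O(ping_server) is already established, so O(void_entry).
Premise 5 is O(void_entry → not log_directive); since O(void_entry), deontic closure gives O(not log_directive).
Applying K to premise 1 (O(not log_directive → not waive_blueprint)) and O(not log_directive) yields O(not waive_blueprint).
The contrapositive of premise 3 (O(raise_flag → waive_blueprint)) is O(not waive_blueprint → not raise_flag), and O(not waive_blueprint) is already established, so O(not raise_flag).
Premises 2, 4, 7, 9, 11 do not contribute to this derivation.
So O(not raise_flag) follows.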